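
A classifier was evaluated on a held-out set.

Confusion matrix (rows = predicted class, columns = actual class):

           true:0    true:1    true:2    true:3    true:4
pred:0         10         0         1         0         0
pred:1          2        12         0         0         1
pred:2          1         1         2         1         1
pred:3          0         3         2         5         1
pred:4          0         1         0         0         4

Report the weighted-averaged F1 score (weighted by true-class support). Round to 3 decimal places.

Per-class F1 score (2·TP/(2·TP+FP+FN)):
  0: TP=10, FP=0+1+0+0=1, FN=2+1+0+0=3 → 20/24 = 0.8333
  1: TP=12, FP=2+0+0+1=3, FN=0+1+3+1=5 → 24/32 = 0.7500
  2: TP=2, FP=1+1+1+1=4, FN=1+0+2+0=3 → 4/11 = 0.3636
  3: TP=5, FP=0+3+2+1=6, FN=0+0+1+0=1 → 10/17 = 0.5882
  4: TP=4, FP=0+1+0+0=1, FN=0+1+1+1=3 → 8/12 = 0.6667
Weighted-F1 score = Σ (supportᵢ/N)·F1 scoreᵢ with N=48: (13/48)·0.8333 + (17/48)·0.7500 + (5/48)·0.3636 + (6/48)·0.5882 + (7/48)·0.6667 = 0.700

0.700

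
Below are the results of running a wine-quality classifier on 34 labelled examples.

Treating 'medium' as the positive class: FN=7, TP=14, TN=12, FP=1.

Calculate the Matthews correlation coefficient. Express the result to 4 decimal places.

MCC = (TP·TN − FP·FN) / √((TP+FP)(TP+FN)(TN+FP)(TN+FN))
Numerator = 14·12 − 1·7 = 161
Denominator = √(15·21·13·19) = √77805 = 278.9355
MCC = 161 / 278.9355 = 0.5772

0.5772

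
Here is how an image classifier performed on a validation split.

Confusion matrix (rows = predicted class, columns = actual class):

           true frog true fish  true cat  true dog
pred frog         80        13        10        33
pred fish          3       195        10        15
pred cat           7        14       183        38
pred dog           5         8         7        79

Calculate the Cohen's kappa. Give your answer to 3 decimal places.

Observed agreement pₒ = trace/N = 537/700 = 0.7671
Expected agreement pₑ = Σ (rowᵢ·colᵢ)/N² = (95·136 + 230·223 + 210·242 + 165·99)/700² = 0.2681
κ = (pₒ − pₑ)/(1 − pₑ) = (0.7671 − 0.2681)/(1 − 0.2681) = 0.682

0.682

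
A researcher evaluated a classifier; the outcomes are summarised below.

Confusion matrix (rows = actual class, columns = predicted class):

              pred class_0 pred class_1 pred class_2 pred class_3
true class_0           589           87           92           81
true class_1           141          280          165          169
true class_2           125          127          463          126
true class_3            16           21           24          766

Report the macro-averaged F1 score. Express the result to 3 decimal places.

0.622

Per-class F1 score (2·TP/(2·TP+FP+FN)):
  class_0: TP=589, FP=141+125+16=282, FN=87+92+81=260 → 1178/1720 = 0.6849
  class_1: TP=280, FP=87+127+21=235, FN=141+165+169=475 → 560/1270 = 0.4409
  class_2: TP=463, FP=92+165+24=281, FN=125+127+126=378 → 926/1585 = 0.5842
  class_3: TP=766, FP=81+169+126=376, FN=16+21+24=61 → 1532/1969 = 0.7781
Macro-F1 score = mean = (0.6849 + 0.4409 + 0.5842 + 0.7781) / 4 = 0.622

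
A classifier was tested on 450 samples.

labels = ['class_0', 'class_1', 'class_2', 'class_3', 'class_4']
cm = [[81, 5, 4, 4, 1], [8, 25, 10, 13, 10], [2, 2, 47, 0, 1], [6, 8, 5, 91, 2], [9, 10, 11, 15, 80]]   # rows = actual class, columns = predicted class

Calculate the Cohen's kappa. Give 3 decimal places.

0.645

Observed agreement pₒ = trace/N = 324/450 = 0.7200
Expected agreement pₑ = Σ (rowᵢ·colᵢ)/N² = (95·106 + 66·50 + 52·77 + 112·123 + 125·94)/450² = 0.2119
κ = (pₒ − pₑ)/(1 − pₑ) = (0.7200 − 0.2119)/(1 − 0.2119) = 0.645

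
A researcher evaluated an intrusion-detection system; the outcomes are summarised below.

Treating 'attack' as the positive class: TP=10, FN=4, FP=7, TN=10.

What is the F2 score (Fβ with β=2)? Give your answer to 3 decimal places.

Fβ = (1+β²)·TP / ((1+β²)·TP + β²·FN + FP), with β²=4
= 5·10 / (5·10 + 4·4 + 7) = 0.685

0.685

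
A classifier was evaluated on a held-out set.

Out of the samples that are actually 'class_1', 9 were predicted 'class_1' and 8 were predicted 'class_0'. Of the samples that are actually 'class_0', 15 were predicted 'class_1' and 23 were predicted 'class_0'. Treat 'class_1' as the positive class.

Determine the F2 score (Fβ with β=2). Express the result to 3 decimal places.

0.489

Fβ = (1+β²)·TP / ((1+β²)·TP + β²·FN + FP), with β²=4
= 5·9 / (5·9 + 4·8 + 15) = 0.489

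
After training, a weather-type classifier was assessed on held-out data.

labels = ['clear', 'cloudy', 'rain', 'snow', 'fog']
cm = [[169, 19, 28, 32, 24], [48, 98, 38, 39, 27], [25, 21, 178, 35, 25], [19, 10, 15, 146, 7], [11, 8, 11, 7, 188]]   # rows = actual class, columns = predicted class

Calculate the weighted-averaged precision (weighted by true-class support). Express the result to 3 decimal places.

0.636

Per-class precision (TP/(TP+FP)):
  clear: TP=169, FP=48+25+19+11=103 → 169/272 = 0.6213
  cloudy: TP=98, FP=19+21+10+8=58 → 98/156 = 0.6282
  rain: TP=178, FP=28+38+15+11=92 → 178/270 = 0.6593
  snow: TP=146, FP=32+39+35+7=113 → 146/259 = 0.5637
  fog: TP=188, FP=24+27+25+7=83 → 188/271 = 0.6937
Weighted-precision = Σ (supportᵢ/N)·precisionᵢ with N=1228: (272/1228)·0.6213 + (250/1228)·0.6282 + (284/1228)·0.6593 + (197/1228)·0.5637 + (225/1228)·0.6937 = 0.636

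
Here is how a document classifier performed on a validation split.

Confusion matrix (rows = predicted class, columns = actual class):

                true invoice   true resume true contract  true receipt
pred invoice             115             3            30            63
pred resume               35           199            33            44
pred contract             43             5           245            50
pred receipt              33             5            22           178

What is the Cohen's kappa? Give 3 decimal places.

0.556

Observed agreement pₒ = trace/N = 737/1103 = 0.6682
Expected agreement pₑ = Σ (rowᵢ·colᵢ)/N² = (226·211 + 212·311 + 330·343 + 335·238)/1103² = 0.2520
κ = (pₒ − pₑ)/(1 − pₑ) = (0.6682 − 0.2520)/(1 − 0.2520) = 0.556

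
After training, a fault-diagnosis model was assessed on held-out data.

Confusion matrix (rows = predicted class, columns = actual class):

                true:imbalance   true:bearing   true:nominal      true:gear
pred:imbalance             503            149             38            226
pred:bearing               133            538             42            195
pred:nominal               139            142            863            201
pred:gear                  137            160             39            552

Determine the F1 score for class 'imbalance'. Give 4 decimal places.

F1 score = 2·TP/(2·TP+FP+FN).
imbalance: TP=503, FP=149+38+226=413, FN=133+139+137=409 → 1006/1828 = 0.55033

0.5503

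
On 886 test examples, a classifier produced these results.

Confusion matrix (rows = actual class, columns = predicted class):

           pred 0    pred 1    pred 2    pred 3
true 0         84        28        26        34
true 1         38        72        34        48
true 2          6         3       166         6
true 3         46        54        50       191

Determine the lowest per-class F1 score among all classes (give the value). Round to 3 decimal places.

Per-class F1 score (2·TP/(2·TP+FP+FN)):
  0: TP=84, FP=38+6+46=90, FN=28+26+34=88 → 168/346 = 0.4855
  1: TP=72, FP=28+3+54=85, FN=38+34+48=120 → 144/349 = 0.4126
  2: TP=166, FP=26+34+50=110, FN=6+3+6=15 → 332/457 = 0.7265
  3: TP=191, FP=34+48+6=88, FN=46+54+50=150 → 382/620 = 0.6161
Lowest is class '1' with F1 score = 0.413.

0.413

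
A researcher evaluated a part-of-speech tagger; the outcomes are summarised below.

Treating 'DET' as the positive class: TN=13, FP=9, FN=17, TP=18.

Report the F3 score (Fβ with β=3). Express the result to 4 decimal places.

0.5263

Fβ = (1+β²)·TP / ((1+β²)·TP + β²·FN + FP), with β²=9
= 10·18 / (10·18 + 9·17 + 9) = 0.5263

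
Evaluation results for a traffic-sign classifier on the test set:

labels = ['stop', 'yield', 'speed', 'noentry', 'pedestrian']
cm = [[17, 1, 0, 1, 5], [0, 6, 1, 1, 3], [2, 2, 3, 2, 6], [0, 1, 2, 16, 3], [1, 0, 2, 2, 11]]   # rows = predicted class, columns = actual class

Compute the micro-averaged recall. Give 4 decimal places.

0.6023

Micro-averaging pools counts across classes: ΣTP=53, ΣFP=35, ΣFN=35.
Micro-recall = TP/(TP+FN) on pooled counts = 0.6023 (equals overall accuracy in single-label multiclass).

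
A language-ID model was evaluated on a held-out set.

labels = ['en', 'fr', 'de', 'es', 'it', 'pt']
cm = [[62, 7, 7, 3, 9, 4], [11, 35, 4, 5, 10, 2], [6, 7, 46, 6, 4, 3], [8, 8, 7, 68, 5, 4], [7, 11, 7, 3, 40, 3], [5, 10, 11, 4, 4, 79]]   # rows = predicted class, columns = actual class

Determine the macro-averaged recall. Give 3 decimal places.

Per-class recall (TP/(TP+FN)):
  en: TP=62, FN=11+6+8+7+5=37 → 62/99 = 0.6263
  fr: TP=35, FN=7+7+8+11+10=43 → 35/78 = 0.4487
  de: TP=46, FN=7+4+7+7+11=36 → 46/82 = 0.5610
  es: TP=68, FN=3+5+6+3+4=21 → 68/89 = 0.7640
  it: TP=40, FN=9+10+4+5+4=32 → 40/72 = 0.5556
  pt: TP=79, FN=4+2+3+4+3=16 → 79/95 = 0.8316
Macro-recall = mean = (0.6263 + 0.4487 + 0.5610 + 0.7640 + 0.5556 + 0.8316) / 6 = 0.631

0.631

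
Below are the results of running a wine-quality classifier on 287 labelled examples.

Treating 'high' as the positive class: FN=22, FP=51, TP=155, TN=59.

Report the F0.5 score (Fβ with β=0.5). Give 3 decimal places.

0.774

Fβ = (1+β²)·TP / ((1+β²)·TP + β²·FN + FP), with β²=1/4
= 1.25·155 / (1.25·155 + 0.25·22 + 51) = 0.774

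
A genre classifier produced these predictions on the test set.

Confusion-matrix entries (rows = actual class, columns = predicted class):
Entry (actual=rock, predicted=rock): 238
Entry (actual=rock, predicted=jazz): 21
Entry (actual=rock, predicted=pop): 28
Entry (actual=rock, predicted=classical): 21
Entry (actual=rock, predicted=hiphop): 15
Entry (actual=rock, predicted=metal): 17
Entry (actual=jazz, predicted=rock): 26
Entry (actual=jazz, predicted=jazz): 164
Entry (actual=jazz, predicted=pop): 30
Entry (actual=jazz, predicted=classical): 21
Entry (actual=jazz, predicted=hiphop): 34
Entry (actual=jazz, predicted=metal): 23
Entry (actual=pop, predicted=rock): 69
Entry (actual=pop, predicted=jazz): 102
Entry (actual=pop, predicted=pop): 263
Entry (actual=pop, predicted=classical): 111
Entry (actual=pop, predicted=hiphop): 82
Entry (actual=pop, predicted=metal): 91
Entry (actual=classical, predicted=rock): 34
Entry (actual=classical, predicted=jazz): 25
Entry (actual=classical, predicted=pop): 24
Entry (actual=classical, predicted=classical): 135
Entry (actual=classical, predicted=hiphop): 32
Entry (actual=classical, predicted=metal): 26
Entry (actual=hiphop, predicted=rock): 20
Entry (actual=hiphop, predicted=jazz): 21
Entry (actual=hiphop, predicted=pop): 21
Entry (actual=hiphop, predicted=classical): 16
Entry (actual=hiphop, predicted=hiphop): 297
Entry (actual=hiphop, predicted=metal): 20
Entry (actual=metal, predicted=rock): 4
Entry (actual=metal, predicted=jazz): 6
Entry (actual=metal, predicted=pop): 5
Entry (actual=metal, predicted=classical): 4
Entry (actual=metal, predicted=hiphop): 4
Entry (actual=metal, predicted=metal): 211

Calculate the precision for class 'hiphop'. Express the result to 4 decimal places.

0.6401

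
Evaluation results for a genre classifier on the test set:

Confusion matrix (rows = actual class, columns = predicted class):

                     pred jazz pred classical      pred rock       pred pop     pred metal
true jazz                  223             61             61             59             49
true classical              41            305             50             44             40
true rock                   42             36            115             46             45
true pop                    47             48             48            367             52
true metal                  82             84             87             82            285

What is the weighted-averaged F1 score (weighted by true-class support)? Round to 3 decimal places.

Per-class F1 score (2·TP/(2·TP+FP+FN)):
  jazz: TP=223, FP=41+42+47+82=212, FN=61+61+59+49=230 → 446/888 = 0.5023
  classical: TP=305, FP=61+36+48+84=229, FN=41+50+44+40=175 → 610/1014 = 0.6016
  rock: TP=115, FP=61+50+48+87=246, FN=42+36+46+45=169 → 230/645 = 0.3566
  pop: TP=367, FP=59+44+46+82=231, FN=47+48+48+52=195 → 734/1160 = 0.6328
  metal: TP=285, FP=49+40+45+52=186, FN=82+84+87+82=335 → 570/1091 = 0.5225
Weighted-F1 score = Σ (supportᵢ/N)·F1 scoreᵢ with N=2399: (453/2399)·0.5023 + (480/2399)·0.6016 + (284/2399)·0.3566 + (562/2399)·0.6328 + (620/2399)·0.5225 = 0.541

0.541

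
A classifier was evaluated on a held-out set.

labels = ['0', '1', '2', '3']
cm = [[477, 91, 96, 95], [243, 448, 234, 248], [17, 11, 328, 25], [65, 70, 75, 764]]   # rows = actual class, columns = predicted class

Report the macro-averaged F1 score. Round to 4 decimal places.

Per-class F1 score (2·TP/(2·TP+FP+FN)):
  0: TP=477, FP=243+17+65=325, FN=91+96+95=282 → 954/1561 = 0.61115
  1: TP=448, FP=91+11+70=172, FN=243+234+248=725 → 896/1793 = 0.49972
  2: TP=328, FP=96+234+75=405, FN=17+11+25=53 → 656/1114 = 0.58887
  3: TP=764, FP=95+248+25=368, FN=65+70+75=210 → 1528/2106 = 0.72555
Macro-F1 score = mean = (0.61115 + 0.49972 + 0.58887 + 0.72555) / 4 = 0.6063

0.6063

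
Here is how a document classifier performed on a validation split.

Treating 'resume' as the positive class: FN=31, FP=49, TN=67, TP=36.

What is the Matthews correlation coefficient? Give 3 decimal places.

0.111

MCC = (TP·TN − FP·FN) / √((TP+FP)(TP+FN)(TN+FP)(TN+FN))
Numerator = 36·67 − 49·31 = 893
Denominator = √(85·67·116·98) = √64740760 = 8046.1643
MCC = 893 / 8046.1643 = 0.111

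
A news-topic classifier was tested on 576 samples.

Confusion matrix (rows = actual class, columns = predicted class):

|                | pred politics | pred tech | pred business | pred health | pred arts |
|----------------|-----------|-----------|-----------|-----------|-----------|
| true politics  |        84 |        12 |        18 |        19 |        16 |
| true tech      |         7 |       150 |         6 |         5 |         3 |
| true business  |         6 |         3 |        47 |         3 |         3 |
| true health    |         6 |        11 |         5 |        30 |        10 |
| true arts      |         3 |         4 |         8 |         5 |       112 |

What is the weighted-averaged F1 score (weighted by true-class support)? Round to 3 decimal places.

Per-class F1 score (2·TP/(2·TP+FP+FN)):
  politics: TP=84, FP=7+6+6+3=22, FN=12+18+19+16=65 → 168/255 = 0.6588
  tech: TP=150, FP=12+3+11+4=30, FN=7+6+5+3=21 → 300/351 = 0.8547
  business: TP=47, FP=18+6+5+8=37, FN=6+3+3+3=15 → 94/146 = 0.6438
  health: TP=30, FP=19+5+3+5=32, FN=6+11+5+10=32 → 60/124 = 0.4839
  arts: TP=112, FP=16+3+3+10=32, FN=3+4+8+5=20 → 224/276 = 0.8116
Weighted-F1 score = Σ (supportᵢ/N)·F1 scoreᵢ with N=576: (149/576)·0.6588 + (171/576)·0.8547 + (62/576)·0.6438 + (62/576)·0.4839 + (132/576)·0.8116 = 0.732

0.732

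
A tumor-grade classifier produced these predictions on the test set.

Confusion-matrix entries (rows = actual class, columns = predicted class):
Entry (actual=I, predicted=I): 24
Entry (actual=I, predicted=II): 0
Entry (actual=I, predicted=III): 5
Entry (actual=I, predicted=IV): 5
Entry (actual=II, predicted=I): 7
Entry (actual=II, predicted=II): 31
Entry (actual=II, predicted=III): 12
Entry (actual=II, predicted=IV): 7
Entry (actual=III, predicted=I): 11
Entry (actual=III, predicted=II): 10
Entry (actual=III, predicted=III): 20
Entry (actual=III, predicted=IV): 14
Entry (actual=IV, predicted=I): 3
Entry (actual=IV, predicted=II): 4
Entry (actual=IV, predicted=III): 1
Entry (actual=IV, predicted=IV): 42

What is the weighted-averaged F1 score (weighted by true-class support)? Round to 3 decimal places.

Per-class F1 score (2·TP/(2·TP+FP+FN)):
  I: TP=24, FP=7+11+3=21, FN=0+5+5=10 → 48/79 = 0.6076
  II: TP=31, FP=0+10+4=14, FN=7+12+7=26 → 62/102 = 0.6078
  III: TP=20, FP=5+12+1=18, FN=11+10+14=35 → 40/93 = 0.4301
  IV: TP=42, FP=5+7+14=26, FN=3+4+1=8 → 84/118 = 0.7119
Weighted-F1 score = Σ (supportᵢ/N)·F1 scoreᵢ with N=196: (34/196)·0.6076 + (57/196)·0.6078 + (55/196)·0.4301 + (50/196)·0.7119 = 0.584

0.584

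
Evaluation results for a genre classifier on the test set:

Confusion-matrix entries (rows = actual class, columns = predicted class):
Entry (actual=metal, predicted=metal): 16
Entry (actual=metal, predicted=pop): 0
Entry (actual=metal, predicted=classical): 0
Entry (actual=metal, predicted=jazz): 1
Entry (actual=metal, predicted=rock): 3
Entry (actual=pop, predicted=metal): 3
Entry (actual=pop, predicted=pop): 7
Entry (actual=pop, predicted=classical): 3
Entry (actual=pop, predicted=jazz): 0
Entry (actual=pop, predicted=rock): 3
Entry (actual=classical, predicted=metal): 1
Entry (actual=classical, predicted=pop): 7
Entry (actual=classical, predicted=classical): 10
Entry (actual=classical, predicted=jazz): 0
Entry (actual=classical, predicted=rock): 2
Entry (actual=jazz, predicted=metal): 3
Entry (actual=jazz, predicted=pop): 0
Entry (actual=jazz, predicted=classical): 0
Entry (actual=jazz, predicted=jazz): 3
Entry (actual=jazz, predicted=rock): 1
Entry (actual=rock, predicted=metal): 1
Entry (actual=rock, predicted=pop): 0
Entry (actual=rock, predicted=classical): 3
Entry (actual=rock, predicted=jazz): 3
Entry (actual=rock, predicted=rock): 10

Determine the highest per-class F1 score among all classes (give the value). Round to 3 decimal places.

Per-class F1 score (2·TP/(2·TP+FP+FN)):
  metal: TP=16, FP=3+1+3+1=8, FN=0+0+1+3=4 → 32/44 = 0.7273
  pop: TP=7, FP=0+7+0+0=7, FN=3+3+0+3=9 → 14/30 = 0.4667
  classical: TP=10, FP=0+3+0+3=6, FN=1+7+0+2=10 → 20/36 = 0.5556
  jazz: TP=3, FP=1+0+0+3=4, FN=3+0+0+1=4 → 6/14 = 0.4286
  rock: TP=10, FP=3+3+2+1=9, FN=1+0+3+3=7 → 20/36 = 0.5556
Highest is class 'metal' with F1 score = 0.727.

0.727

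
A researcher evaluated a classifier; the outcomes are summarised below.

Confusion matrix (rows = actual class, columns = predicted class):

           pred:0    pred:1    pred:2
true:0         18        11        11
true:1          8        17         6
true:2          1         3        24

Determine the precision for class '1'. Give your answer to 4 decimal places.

0.5484

Take TP from the diagonal, FP from the rest of the '1' prediction marginal, FN from the rest of the '1' actual marginal.
precision = TP/(TP+FP).
1: TP=17, FP=11+3=14 → 17/31 = 0.54839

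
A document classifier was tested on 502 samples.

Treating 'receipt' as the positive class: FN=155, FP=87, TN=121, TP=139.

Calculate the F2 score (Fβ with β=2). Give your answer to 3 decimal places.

Fβ = (1+β²)·TP / ((1+β²)·TP + β²·FN + FP), with β²=4
= 5·139 / (5·139 + 4·155 + 87) = 0.496

0.496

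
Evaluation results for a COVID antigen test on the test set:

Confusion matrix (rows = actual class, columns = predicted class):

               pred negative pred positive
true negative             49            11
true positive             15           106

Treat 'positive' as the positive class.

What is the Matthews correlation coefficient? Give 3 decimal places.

0.682

MCC = (TP·TN − FP·FN) / √((TP+FP)(TP+FN)(TN+FP)(TN+FN))
Numerator = 106·49 − 11·15 = 5029
Denominator = √(117·121·60·64) = √54362880 = 7373.1187
MCC = 5029 / 7373.1187 = 0.682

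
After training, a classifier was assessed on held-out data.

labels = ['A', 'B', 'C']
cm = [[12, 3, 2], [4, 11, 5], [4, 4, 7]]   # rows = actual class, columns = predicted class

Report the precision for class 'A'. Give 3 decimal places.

Treat 'A' as positive and all other classes as negative.
precision = TP/(TP+FP).
A: TP=12, FP=4+4=8 → 12/20 = 0.6000

0.600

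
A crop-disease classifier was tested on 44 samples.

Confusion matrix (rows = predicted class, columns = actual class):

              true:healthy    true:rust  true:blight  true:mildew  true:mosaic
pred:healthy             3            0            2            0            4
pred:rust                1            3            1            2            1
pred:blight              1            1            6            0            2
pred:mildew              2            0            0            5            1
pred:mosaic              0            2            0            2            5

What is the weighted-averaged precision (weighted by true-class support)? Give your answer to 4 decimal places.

0.5189

Per-class precision (TP/(TP+FP)):
  healthy: TP=3, FP=0+2+0+4=6 → 3/9 = 0.33333
  rust: TP=3, FP=1+1+2+1=5 → 3/8 = 0.37500
  blight: TP=6, FP=1+1+0+2=4 → 6/10 = 0.60000
  mildew: TP=5, FP=2+0+0+1=3 → 5/8 = 0.62500
  mosaic: TP=5, FP=0+2+0+2=4 → 5/9 = 0.55556
Weighted-precision = Σ (supportᵢ/N)·precisionᵢ with N=44: (7/44)·0.33333 + (6/44)·0.37500 + (9/44)·0.60000 + (9/44)·0.62500 + (13/44)·0.55556 = 0.5189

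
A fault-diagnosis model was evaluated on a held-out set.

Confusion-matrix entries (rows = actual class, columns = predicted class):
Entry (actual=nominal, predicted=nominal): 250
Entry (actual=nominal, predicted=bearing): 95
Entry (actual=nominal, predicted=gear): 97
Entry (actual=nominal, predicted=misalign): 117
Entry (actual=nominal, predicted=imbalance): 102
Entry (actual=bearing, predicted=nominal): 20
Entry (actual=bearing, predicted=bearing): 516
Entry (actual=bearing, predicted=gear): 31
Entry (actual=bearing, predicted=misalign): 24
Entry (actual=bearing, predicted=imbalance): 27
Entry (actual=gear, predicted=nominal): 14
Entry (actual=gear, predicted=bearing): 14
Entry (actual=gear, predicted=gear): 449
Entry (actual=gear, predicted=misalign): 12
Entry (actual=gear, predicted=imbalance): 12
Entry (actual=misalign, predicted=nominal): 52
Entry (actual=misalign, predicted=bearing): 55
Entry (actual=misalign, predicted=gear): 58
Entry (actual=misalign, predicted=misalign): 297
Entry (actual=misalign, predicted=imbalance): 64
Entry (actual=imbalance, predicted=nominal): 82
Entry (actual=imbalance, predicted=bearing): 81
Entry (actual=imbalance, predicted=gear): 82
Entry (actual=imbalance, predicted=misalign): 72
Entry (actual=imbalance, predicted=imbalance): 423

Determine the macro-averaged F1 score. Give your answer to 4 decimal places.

0.6268

Per-class F1 score (2·TP/(2·TP+FP+FN)):
  nominal: TP=250, FP=20+14+52+82=168, FN=95+97+117+102=411 → 500/1079 = 0.46339
  bearing: TP=516, FP=95+14+55+81=245, FN=20+31+24+27=102 → 1032/1379 = 0.74837
  gear: TP=449, FP=97+31+58+82=268, FN=14+14+12+12=52 → 898/1218 = 0.73727
  misalign: TP=297, FP=117+24+12+72=225, FN=52+55+58+64=229 → 594/1048 = 0.56679
  imbalance: TP=423, FP=102+27+12+64=205, FN=82+81+82+72=317 → 846/1368 = 0.61842
Macro-F1 score = mean = (0.46339 + 0.74837 + 0.73727 + 0.56679 + 0.61842) / 5 = 0.6268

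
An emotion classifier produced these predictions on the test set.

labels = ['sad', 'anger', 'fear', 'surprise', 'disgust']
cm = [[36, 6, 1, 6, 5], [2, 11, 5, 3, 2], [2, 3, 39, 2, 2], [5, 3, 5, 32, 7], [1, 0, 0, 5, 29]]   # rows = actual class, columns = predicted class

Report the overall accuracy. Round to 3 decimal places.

0.693

Accuracy = trace / total = (36+11+39+32+29=147) / 212 = 147/212 = 0.693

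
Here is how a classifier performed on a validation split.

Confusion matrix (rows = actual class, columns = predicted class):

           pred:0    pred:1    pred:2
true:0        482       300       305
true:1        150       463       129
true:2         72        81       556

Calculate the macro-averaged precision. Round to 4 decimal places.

0.5983

Per-class precision (TP/(TP+FP)):
  0: TP=482, FP=150+72=222 → 482/704 = 0.68466
  1: TP=463, FP=300+81=381 → 463/844 = 0.54858
  2: TP=556, FP=305+129=434 → 556/990 = 0.56162
Macro-precision = mean = (0.68466 + 0.54858 + 0.56162) / 3 = 0.5983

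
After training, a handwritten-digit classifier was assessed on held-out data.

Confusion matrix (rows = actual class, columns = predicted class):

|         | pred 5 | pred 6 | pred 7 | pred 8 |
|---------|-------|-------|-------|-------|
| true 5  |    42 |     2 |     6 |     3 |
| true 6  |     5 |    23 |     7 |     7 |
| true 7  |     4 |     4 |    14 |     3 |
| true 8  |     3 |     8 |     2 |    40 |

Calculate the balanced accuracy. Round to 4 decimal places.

0.6637

Balanced accuracy = mean of per-class recall.
  5: recall = 42/53 = 0.79245
  6: recall = 23/42 = 0.54762
  7: recall = 14/25 = 0.56000
  8: recall = 40/53 = 0.75472
Mean = (0.79245 + 0.54762 + 0.56000 + 0.75472) / 4 = 0.6637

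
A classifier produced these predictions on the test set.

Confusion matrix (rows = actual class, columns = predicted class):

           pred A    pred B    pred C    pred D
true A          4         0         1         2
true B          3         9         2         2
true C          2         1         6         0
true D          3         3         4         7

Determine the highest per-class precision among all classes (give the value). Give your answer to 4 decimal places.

0.6923

Per-class precision (TP/(TP+FP)):
  A: TP=4, FP=3+2+3=8 → 4/12 = 0.33333
  B: TP=9, FP=0+1+3=4 → 9/13 = 0.69231
  C: TP=6, FP=1+2+4=7 → 6/13 = 0.46154
  D: TP=7, FP=2+2+0=4 → 7/11 = 0.63636
Highest is class 'B' with precision = 0.6923.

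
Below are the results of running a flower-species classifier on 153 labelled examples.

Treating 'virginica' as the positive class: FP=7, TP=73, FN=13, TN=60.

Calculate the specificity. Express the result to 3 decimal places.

0.896

Specificity = TN/(TN+FP) = 60/(60+7) = 0.896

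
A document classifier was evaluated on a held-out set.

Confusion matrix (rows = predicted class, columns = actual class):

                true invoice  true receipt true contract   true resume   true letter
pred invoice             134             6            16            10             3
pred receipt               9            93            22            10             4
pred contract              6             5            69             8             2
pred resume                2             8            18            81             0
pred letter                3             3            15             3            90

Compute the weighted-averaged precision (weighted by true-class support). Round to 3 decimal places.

0.755

Per-class precision (TP/(TP+FP)):
  invoice: TP=134, FP=6+16+10+3=35 → 134/169 = 0.7929
  receipt: TP=93, FP=9+22+10+4=45 → 93/138 = 0.6739
  contract: TP=69, FP=6+5+8+2=21 → 69/90 = 0.7667
  resume: TP=81, FP=2+8+18+0=28 → 81/109 = 0.7431
  letter: TP=90, FP=3+3+15+3=24 → 90/114 = 0.7895
Weighted-precision = Σ (supportᵢ/N)·precisionᵢ with N=620: (154/620)·0.7929 + (115/620)·0.6739 + (140/620)·0.7667 + (112/620)·0.7431 + (99/620)·0.7895 = 0.755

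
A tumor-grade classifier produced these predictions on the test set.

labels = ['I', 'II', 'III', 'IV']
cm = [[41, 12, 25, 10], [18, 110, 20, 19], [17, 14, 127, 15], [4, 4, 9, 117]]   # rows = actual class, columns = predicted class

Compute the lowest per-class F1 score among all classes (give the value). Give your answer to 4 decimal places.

0.4881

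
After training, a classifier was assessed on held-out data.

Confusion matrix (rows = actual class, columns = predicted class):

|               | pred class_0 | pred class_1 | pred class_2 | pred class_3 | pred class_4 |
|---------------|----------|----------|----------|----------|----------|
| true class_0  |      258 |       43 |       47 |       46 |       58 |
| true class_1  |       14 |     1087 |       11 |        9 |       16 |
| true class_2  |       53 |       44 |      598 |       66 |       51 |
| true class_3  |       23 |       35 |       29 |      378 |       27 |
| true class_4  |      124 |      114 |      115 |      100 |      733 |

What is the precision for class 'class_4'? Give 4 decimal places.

Treat 'class_4' as positive and all other classes as negative.
precision = TP/(TP+FP).
class_4: TP=733, FP=58+16+51+27=152 → 733/885 = 0.82825

0.8282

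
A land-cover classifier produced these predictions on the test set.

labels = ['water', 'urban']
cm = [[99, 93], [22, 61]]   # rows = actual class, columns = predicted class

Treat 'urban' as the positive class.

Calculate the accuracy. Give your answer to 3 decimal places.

0.582

Accuracy = (TP+TN)/N = (61+99)/275 = 0.582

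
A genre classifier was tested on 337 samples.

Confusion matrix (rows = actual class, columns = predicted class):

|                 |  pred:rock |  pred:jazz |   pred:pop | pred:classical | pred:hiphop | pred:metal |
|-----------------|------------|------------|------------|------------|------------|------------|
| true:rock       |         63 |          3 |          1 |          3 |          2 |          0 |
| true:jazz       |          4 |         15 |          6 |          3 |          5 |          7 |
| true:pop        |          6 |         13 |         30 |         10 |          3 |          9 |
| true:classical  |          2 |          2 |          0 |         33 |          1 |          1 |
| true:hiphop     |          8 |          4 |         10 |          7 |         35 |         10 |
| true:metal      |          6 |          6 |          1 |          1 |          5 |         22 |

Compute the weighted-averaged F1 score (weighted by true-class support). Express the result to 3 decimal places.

0.578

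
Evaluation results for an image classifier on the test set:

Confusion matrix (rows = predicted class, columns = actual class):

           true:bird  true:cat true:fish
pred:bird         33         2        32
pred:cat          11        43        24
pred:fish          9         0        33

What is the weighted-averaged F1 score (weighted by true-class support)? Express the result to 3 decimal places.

Per-class F1 score (2·TP/(2·TP+FP+FN)):
  bird: TP=33, FP=2+32=34, FN=11+9=20 → 66/120 = 0.5500
  cat: TP=43, FP=11+24=35, FN=2+0=2 → 86/123 = 0.6992
  fish: TP=33, FP=9+0=9, FN=32+24=56 → 66/131 = 0.5038
Weighted-F1 score = Σ (supportᵢ/N)·F1 scoreᵢ with N=187: (53/187)·0.5500 + (45/187)·0.6992 + (89/187)·0.5038 = 0.564

0.564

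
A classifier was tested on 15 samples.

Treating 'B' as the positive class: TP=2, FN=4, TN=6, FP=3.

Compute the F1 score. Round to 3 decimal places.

0.364

Precision = TP/(TP+FP) = 2/5 = 0.4000
Recall = TP/(TP+FN) = 2/6 = 0.3333
F1 = 2·TP/(2·TP+FP+FN) = 4/11 = 0.364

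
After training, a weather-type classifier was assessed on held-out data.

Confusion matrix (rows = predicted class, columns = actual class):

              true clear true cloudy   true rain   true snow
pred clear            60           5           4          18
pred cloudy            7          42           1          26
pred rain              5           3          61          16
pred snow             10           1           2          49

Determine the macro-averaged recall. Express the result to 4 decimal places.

Per-class recall (TP/(TP+FN)):
  clear: TP=60, FN=7+5+10=22 → 60/82 = 0.73171
  cloudy: TP=42, FN=5+3+1=9 → 42/51 = 0.82353
  rain: TP=61, FN=4+1+2=7 → 61/68 = 0.89706
  snow: TP=49, FN=18+26+16=60 → 49/109 = 0.44954
Macro-recall = mean = (0.73171 + 0.82353 + 0.89706 + 0.44954) / 4 = 0.7255

0.7255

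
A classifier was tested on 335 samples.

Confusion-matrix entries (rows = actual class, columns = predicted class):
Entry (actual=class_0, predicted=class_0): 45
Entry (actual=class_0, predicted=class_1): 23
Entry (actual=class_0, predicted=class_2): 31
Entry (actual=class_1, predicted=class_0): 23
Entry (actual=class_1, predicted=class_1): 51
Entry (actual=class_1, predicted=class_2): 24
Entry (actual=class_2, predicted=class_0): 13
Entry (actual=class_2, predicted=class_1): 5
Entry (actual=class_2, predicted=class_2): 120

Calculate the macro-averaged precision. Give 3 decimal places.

0.629

Per-class precision (TP/(TP+FP)):
  class_0: TP=45, FP=23+13=36 → 45/81 = 0.5556
  class_1: TP=51, FP=23+5=28 → 51/79 = 0.6456
  class_2: TP=120, FP=31+24=55 → 120/175 = 0.6857
Macro-precision = mean = (0.5556 + 0.6456 + 0.6857) / 3 = 0.629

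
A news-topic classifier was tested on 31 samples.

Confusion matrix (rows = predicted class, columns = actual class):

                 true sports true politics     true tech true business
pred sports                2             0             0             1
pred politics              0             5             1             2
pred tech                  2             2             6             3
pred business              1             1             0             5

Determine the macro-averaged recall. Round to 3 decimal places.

Per-class recall (TP/(TP+FN)):
  sports: TP=2, FN=0+2+1=3 → 2/5 = 0.4000
  politics: TP=5, FN=0+2+1=3 → 5/8 = 0.6250
  tech: TP=6, FN=0+1+0=1 → 6/7 = 0.8571
  business: TP=5, FN=1+2+3=6 → 5/11 = 0.4545
Macro-recall = mean = (0.4000 + 0.6250 + 0.8571 + 0.4545) / 4 = 0.584

0.584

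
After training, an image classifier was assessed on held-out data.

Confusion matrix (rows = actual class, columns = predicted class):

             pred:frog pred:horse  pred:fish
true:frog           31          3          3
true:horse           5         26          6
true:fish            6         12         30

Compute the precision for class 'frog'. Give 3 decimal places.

One-vs-rest for 'frog': TP = diagonal; FP = other classes predicted 'frog'; FN = 'frog' predicted as other.
precision = TP/(TP+FP).
frog: TP=31, FP=5+6=11 → 31/42 = 0.7381

0.738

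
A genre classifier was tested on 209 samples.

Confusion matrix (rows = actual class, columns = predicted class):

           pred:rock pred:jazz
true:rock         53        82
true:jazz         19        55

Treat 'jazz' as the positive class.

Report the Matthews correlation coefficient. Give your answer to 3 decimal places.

0.137

MCC = (TP·TN − FP·FN) / √((TP+FP)(TP+FN)(TN+FP)(TN+FN))
Numerator = 55·53 − 82·19 = 1357
Denominator = √(137·74·135·72) = √98541360 = 9926.8001
MCC = 1357 / 9926.8001 = 0.137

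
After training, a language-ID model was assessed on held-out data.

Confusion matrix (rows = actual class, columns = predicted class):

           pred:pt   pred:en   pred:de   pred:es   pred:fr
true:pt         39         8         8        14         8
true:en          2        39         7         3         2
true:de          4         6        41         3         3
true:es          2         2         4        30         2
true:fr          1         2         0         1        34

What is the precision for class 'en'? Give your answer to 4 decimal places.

0.6842

One-vs-rest for 'en': TP = diagonal; FP = other classes predicted 'en'; FN = 'en' predicted as other.
precision = TP/(TP+FP).
en: TP=39, FP=8+6+2+2=18 → 39/57 = 0.68421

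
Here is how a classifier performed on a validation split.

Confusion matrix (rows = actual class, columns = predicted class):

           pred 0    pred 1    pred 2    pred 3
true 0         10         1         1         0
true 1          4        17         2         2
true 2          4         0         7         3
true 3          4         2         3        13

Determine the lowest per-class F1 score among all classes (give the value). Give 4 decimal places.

0.5185

Per-class F1 score (2·TP/(2·TP+FP+FN)):
  0: TP=10, FP=4+4+4=12, FN=1+1+0=2 → 20/34 = 0.58824
  1: TP=17, FP=1+0+2=3, FN=4+2+2=8 → 34/45 = 0.75556
  2: TP=7, FP=1+2+3=6, FN=4+0+3=7 → 14/27 = 0.51852
  3: TP=13, FP=0+2+3=5, FN=4+2+3=9 → 26/40 = 0.65000
Lowest is class '2' with F1 score = 0.5185.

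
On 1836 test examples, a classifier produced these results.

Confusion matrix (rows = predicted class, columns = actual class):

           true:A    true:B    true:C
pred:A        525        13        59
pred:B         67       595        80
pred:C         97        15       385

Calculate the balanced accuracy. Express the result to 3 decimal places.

Balanced accuracy = mean of per-class recall.
  A: recall = 525/689 = 0.7620
  B: recall = 595/623 = 0.9551
  C: recall = 385/524 = 0.7347
Mean = (0.7620 + 0.9551 + 0.7347) / 3 = 0.817

0.817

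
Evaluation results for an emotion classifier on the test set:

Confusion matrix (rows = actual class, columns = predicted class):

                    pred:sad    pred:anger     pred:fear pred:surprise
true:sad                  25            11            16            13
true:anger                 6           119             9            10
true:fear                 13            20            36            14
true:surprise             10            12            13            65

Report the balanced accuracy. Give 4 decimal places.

Balanced accuracy = mean of per-class recall.
  sad: recall = 25/65 = 0.38462
  anger: recall = 119/144 = 0.82639
  fear: recall = 36/83 = 0.43373
  surprise: recall = 65/100 = 0.65000
Mean = (0.38462 + 0.82639 + 0.43373 + 0.65000) / 4 = 0.5737

0.5737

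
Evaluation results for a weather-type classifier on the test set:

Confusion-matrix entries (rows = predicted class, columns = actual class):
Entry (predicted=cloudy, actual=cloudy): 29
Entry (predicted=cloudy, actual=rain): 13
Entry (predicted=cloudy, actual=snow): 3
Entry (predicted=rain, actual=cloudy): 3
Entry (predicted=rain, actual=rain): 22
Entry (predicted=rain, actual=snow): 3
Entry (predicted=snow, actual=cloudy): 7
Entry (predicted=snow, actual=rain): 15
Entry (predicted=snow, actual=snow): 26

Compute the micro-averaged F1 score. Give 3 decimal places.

Micro-averaging pools counts across classes: ΣTP=77, ΣFP=44, ΣFN=44.
Micro-F1 score = 2·TP/(2·TP+FP+FN) on pooled counts = 0.636 (equals overall accuracy in single-label multiclass).

0.636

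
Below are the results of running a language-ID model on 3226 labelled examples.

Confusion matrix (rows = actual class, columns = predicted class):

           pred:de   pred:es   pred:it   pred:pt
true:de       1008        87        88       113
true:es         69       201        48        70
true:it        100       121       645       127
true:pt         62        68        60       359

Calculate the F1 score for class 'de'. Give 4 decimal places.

Take TP from the diagonal, FP from the rest of the 'de' prediction marginal, FN from the rest of the 'de' actual marginal.
F1 score = 2·TP/(2·TP+FP+FN).
de: TP=1008, FP=69+100+62=231, FN=87+88+113=288 → 2016/2535 = 0.79527

0.7953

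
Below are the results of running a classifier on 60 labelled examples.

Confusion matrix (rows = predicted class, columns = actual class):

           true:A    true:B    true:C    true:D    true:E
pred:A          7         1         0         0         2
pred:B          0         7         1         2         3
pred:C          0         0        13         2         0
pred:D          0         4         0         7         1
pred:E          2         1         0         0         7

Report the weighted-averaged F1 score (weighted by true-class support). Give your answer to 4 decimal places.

Per-class F1 score (2·TP/(2·TP+FP+FN)):
  A: TP=7, FP=1+0+0+2=3, FN=0+0+0+2=2 → 14/19 = 0.73684
  B: TP=7, FP=0+1+2+3=6, FN=1+0+4+1=6 → 14/26 = 0.53846
  C: TP=13, FP=0+0+2+0=2, FN=0+1+0+0=1 → 26/29 = 0.89655
  D: TP=7, FP=0+4+0+1=5, FN=0+2+2+0=4 → 14/23 = 0.60870
  E: TP=7, FP=2+1+0+0=3, FN=2+3+0+1=6 → 14/23 = 0.60870
Weighted-F1 score = Σ (supportᵢ/N)·F1 scoreᵢ with N=60: (9/60)·0.73684 + (13/60)·0.53846 + (14/60)·0.89655 + (11/60)·0.60870 + (13/60)·0.60870 = 0.6799

0.6799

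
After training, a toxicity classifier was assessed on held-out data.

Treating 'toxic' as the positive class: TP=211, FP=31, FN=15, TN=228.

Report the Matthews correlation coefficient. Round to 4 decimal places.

MCC = (TP·TN − FP·FN) / √((TP+FP)(TP+FN)(TN+FP)(TN+FN))
Numerator = 211·228 − 31·15 = 47643
Denominator = √(242·226·259·243) = √3442150404 = 58669.8424
MCC = 47643 / 58669.8424 = 0.8121

0.8121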